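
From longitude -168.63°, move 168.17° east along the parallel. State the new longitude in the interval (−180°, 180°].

-0.46°

Start at -168.63°; shift +168.17° → -0.46°.
-0.46° already lies in (−180°, 180°].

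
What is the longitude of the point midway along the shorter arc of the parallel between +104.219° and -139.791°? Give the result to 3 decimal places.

+162.214°

Signed shortest Δλ from +104.219° to -139.791° is +115.990°.
Midpoint longitude = +104.219° + (+115.990°)/2 = +104.219° + 57.995° = +162.214°.
(The naïve average (+104.219 + -139.791)/2 = -17.786° is on the wrong side of the globe.)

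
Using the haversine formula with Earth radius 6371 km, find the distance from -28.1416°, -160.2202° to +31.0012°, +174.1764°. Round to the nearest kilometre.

Δλ = 174.1764 − -160.2202 = 334.3966°; wrapped into (−180°, 180°]: -25.6034°.
Δφ = 31.0012 − -28.1416 = 59.1428°.
a = sin²(Δφ/2) + cos φ₁ · cos φ₂ · sin²(Δλ/2) = 0.280658.
c = 2·atan2(√a, √(1−a)) = 1.11666 rad → d = 6371·c ≈ 7114.26 km.

7114 km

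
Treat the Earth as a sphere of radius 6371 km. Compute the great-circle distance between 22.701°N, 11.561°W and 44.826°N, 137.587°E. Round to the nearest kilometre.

11880 km

Δλ = 137.587 − -11.561 = 149.148°.
Δφ = 44.826 − 22.701 = 22.125°.
a = sin²(Δφ/2) + cos φ₁ · cos φ₂ · sin²(Δλ/2) = 0.644830.
c = 2·atan2(√a, √(1−a)) = 1.86467 rad → d = 6371·c ≈ 11879.80 km.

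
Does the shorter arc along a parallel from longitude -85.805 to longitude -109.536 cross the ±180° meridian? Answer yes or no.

Signed shortest Δλ = ((-109.536 − -85.805 + 180) mod 360) − 180 = -23.731°.
Going west by 23.731° from -85.805° reaches -109.536° without touching 180°.

No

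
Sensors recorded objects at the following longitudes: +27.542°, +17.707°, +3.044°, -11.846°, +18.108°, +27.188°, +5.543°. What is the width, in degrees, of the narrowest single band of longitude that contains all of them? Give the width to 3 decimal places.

Sort the longitudes: -11.846°, +3.044°, +5.543°, +17.707°, +18.108°, +27.188°, +27.542°.
Eastward gaps between consecutive values (wrapping around): 14.890°, 2.499°, 12.164°, 0.401°, 9.080°, 0.354°, 320.612°.
Largest gap = 320.612° ⇒ minimal covering band is its complement: 360° − 320.612° = 39.388°.
Band runs from -11.846° eastward to +27.542°.

39.388°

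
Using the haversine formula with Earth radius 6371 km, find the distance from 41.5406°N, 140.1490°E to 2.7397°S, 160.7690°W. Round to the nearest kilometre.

7713 km

Δλ = -160.7690 − 140.1490 = -300.9180°; wrapped into (−180°, 180°]: 59.0820°.
Δφ = -2.7397 − 41.5406 = -44.2803°.
a = sin²(Δφ/2) + cos φ₁ · cos φ₂ · sin²(Δλ/2) = 0.323779.
c = 2·atan2(√a, √(1−a)) = 1.21062 rad → d = 6371·c ≈ 7712.83 km.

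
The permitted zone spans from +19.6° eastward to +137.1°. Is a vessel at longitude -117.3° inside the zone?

Band width going east from +19.6° to +137.1°: ((137.1 − 19.6) mod 360) = 117.5°.
Offset of -117.3° east of the west edge: ((-117.3 − 19.6) mod 360) = 223.1°.
223.1° > 117.5° ⇒ outside.

No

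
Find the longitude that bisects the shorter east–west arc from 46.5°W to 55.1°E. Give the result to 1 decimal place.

Signed shortest Δλ from -46.5° to +55.1° is +101.6°.
Midpoint longitude = -46.5° + (+101.6°)/2 = -46.5° + 50.8° = +4.3°.

4.3°E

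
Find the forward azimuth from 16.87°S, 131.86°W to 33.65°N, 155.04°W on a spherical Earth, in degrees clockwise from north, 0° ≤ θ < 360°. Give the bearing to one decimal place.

Δλ = -155.04 − -131.86 = -23.18°.
θ = atan2( sin Δλ · cos φ₂ , cos φ₁ · sin φ₂ − sin φ₁ · cos φ₂ · cos Δλ )
  = atan2(-0.32767, 0.75234) = -23.534° → normalised to [0°, 360°): 336.466°.

336.5°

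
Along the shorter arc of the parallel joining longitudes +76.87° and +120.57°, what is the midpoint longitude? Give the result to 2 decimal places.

Signed shortest Δλ from +76.87° to +120.57° is +43.70°.
Midpoint longitude = +76.87° + (+43.70°)/2 = +76.87° + 21.85° = +98.72°.

+98.72°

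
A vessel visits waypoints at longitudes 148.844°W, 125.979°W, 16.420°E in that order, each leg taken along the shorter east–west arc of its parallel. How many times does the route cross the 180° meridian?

0

Leg 1: -148.844° → -125.979°, shortest Δλ = 22.865° (east) — does not cross 180°.
Leg 2: -125.979° → +16.420°, shortest Δλ = 142.399° (east) — does not cross 180°.
Total crossings: 0.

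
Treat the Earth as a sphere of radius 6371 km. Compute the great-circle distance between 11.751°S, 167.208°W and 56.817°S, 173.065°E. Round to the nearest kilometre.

Δλ = 173.065 − -167.208 = 340.273°; wrapped into (−180°, 180°]: -19.727°.
Δφ = -56.817 − -11.751 = -45.066°.
a = sin²(Δφ/2) + cos φ₁ · cos φ₂ · sin²(Δλ/2) = 0.162578.
c = 2·atan2(√a, √(1−a)) = 0.83004 rad → d = 6371·c ≈ 5288.20 km.

5288 km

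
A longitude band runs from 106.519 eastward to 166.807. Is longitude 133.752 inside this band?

Yes

Band width going east from +106.519° to +166.807°: ((166.807 − 106.519) mod 360) = 60.288°.
Offset of +133.752° east of the west edge: ((133.752 − 106.519) mod 360) = 27.233°.
27.233° ≤ 60.288° ⇒ inside.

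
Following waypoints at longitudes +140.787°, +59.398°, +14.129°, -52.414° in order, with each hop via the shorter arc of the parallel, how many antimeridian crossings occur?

Leg 1: +140.787° → +59.398°, shortest Δλ = -81.389° (west) — does not cross 180°.
Leg 2: +59.398° → +14.129°, shortest Δλ = -45.269° (west) — does not cross 180°.
Leg 3: +14.129° → -52.414°, shortest Δλ = -66.543° (west) — does not cross 180°.
Total crossings: 0.

0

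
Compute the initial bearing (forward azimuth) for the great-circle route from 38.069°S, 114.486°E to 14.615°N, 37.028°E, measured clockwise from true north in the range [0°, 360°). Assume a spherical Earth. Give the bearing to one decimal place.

289.2°

Δλ = 37.028 − 114.486 = -77.458°.
θ = atan2( sin Δλ · cos φ₂ , cos φ₁ · sin φ₂ − sin φ₁ · cos φ₂ · cos Δλ )
  = atan2(-0.94455, 0.32821) = -70.839° → normalised to [0°, 360°): 289.161°.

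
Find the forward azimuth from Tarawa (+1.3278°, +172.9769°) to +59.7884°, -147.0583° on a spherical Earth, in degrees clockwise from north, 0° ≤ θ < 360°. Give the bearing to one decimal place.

Δλ = -147.0583 − 172.9769 = -320.0352°; wrapped into (−180°, 180°]: 39.9648°.
θ = atan2( sin Δλ · cos φ₂ , cos φ₁ · sin φ₂ − sin φ₁ · cos φ₂ · cos Δλ )
  = atan2(0.32321, 0.85500) = 20.708° → normalised to [0°, 360°): 20.708°.

20.7°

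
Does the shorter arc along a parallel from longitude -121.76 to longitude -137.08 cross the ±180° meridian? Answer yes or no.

Signed shortest Δλ = ((-137.08 − -121.76 + 180) mod 360) − 180 = -15.32°.
Going west by 15.32° from -121.76° reaches -137.08° without touching 180°.

No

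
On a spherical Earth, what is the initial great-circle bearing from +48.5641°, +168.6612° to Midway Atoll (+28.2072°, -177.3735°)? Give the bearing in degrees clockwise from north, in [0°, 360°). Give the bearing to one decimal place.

Δλ = -177.3735 − 168.6612 = -346.0347°; wrapped into (−180°, 180°]: 13.9653°.
θ = atan2( sin Δλ · cos φ₂ , cos φ₁ · sin φ₂ − sin φ₁ · cos φ₂ · cos Δλ )
  = atan2(0.21267, -0.32834) = 147.068° → normalised to [0°, 360°): 147.068°.

147.1°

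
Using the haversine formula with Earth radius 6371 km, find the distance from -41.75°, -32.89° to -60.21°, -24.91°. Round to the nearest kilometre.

Δλ = -24.91 − -32.89 = 7.98°.
Δφ = -60.21 − -41.75 = -18.46°.
a = sin²(Δφ/2) + cos φ₁ · cos φ₂ · sin²(Δλ/2) = 0.027522.
c = 2·atan2(√a, √(1−a)) = 0.33334 rad → d = 6371·c ≈ 2123.69 km.

2124 km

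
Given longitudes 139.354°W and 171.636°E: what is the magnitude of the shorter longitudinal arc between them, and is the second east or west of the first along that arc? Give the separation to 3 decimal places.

49.010° west

Raw difference: 171.636 − -139.354 = 310.99°.
Normalise into (−180°, 180°]: 310.99° − 360° = -49.01°.
Negative ⇒ the second point lies to the west; separation 49.010°.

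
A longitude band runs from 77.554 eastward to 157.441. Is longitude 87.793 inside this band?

Band width going east from +77.554° to +157.441°: ((157.441 − 77.554) mod 360) = 79.887°.
Offset of +87.793° east of the west edge: ((87.793 − 77.554) mod 360) = 10.239°.
10.239° ≤ 79.887° ⇒ inside.

Yes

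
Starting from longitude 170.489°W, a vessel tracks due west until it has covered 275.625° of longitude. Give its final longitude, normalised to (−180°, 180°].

Start at -170.489°; shift −275.625° → -446.114°.
-446.114° lies outside (−180°, 180°]; add 360° → -86.114°.

86.114°W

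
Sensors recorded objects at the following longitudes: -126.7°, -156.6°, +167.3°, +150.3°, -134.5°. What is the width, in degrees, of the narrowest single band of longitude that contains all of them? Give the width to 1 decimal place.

Sort the longitudes: -156.6°, -134.5°, -126.7°, +150.3°, +167.3°.
Eastward gaps between consecutive values (wrapping around): 22.1°, 7.8°, 277.0°, 17.0°, 36.1°.
Largest gap = 277.0° ⇒ minimal covering band is its complement: 360° − 277.0° = 83.0°.
Band runs from +150.3° eastward to -126.7°, crossing the antimeridian.

83.0°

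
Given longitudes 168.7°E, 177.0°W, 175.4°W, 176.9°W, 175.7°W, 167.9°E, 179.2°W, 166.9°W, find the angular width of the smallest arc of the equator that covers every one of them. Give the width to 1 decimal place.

Sort the longitudes: -179.2°, -177.0°, -176.9°, -175.7°, -175.4°, -166.9°, +167.9°, +168.7°.
Eastward gaps between consecutive values (wrapping around): 2.2°, 0.1°, 1.2°, 0.3°, 8.5°, 334.8°, 0.8°, 12.1°.
Largest gap = 334.8° ⇒ minimal covering band is its complement: 360° − 334.8° = 25.2°.
Band runs from +167.9° eastward to -166.9°, crossing the antimeridian.

25.2°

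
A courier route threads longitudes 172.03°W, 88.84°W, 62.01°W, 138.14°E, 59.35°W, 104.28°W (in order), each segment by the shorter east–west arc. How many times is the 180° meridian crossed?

2

Leg 1: -172.03° → -88.84°, shortest Δλ = 83.19° (east) — does not cross 180°.
Leg 2: -88.84° → -62.01°, shortest Δλ = 26.83° (east) — does not cross 180°.
Leg 3: -62.01° → +138.14°, shortest Δλ = -159.85° (west) — crosses 180°.
Leg 4: +138.14° → -59.35°, shortest Δλ = 162.51° (east) — crosses 180°.
Leg 5: -59.35° → -104.28°, shortest Δλ = -44.93° (west) — does not cross 180°.
Total crossings: 2.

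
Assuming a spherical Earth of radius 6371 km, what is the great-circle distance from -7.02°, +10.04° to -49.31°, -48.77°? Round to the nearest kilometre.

Δλ = -48.77 − 10.04 = -58.81°.
Δφ = -49.31 − -7.02 = -42.29°.
a = sin²(Δφ/2) + cos φ₁ · cos φ₂ · sin²(Δλ/2) = 0.286111.
c = 2·atan2(√a, √(1−a)) = 1.12876 rad → d = 6371·c ≈ 7191.35 km.

7191 km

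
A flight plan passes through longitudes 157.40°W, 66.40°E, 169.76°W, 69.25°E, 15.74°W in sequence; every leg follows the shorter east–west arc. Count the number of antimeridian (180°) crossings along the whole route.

Leg 1: -157.40° → +66.40°, shortest Δλ = -136.2° (west) — crosses 180°.
Leg 2: +66.40° → -169.76°, shortest Δλ = 123.84° (east) — crosses 180°.
Leg 3: -169.76° → +69.25°, shortest Δλ = -120.99° (west) — crosses 180°.
Leg 4: +69.25° → -15.74°, shortest Δλ = -84.99° (west) — does not cross 180°.
Total crossings: 3.

3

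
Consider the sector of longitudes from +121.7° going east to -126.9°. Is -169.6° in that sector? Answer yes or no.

Yes

Band width going east from +121.7° to -126.9°: ((-126.9 − 121.7) mod 360) = 111.4°.
Offset of -169.6° east of the west edge: ((-169.6 − 121.7) mod 360) = 68.7°.
68.7° ≤ 111.4° ⇒ inside.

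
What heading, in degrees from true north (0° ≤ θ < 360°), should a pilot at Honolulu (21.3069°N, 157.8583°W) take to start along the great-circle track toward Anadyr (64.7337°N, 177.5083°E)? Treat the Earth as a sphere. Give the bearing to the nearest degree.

346°

Δλ = 177.5083 − -157.8583 = 335.3666°; wrapped into (−180°, 180°]: -24.6334°.
θ = atan2( sin Δλ · cos φ₂ , cos φ₁ · sin φ₂ − sin φ₁ · cos φ₂ · cos Δλ )
  = atan2(-0.17791, 0.70154) = -14.230° → normalised to [0°, 360°): 345.770°.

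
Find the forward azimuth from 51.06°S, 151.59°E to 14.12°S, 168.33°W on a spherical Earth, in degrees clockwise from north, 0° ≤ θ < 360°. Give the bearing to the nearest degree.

Δλ = -168.33 − 151.59 = -319.92°; wrapped into (−180°, 180°]: 40.08°.
θ = atan2( sin Δλ · cos φ₂ , cos φ₁ · sin φ₂ − sin φ₁ · cos φ₂ · cos Δλ )
  = atan2(0.62440, 0.42383) = 55.832° → normalised to [0°, 360°): 55.832°.

56°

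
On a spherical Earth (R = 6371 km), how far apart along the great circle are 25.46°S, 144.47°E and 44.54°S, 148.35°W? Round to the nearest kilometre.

Δλ = -148.35 − 144.47 = -292.82°; wrapped into (−180°, 180°]: 67.18°.
Δφ = -44.54 − -25.46 = -19.08°.
a = sin²(Δφ/2) + cos φ₁ · cos φ₂ · sin²(Δλ/2) = 0.224445.
c = 2·atan2(√a, √(1−a)) = 0.98710 rad → d = 6371·c ≈ 6288.82 km.

6289 km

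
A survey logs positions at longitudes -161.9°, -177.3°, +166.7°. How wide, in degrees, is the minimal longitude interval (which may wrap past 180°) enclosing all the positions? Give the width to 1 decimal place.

31.4°

Sort the longitudes: -177.3°, -161.9°, +166.7°.
Eastward gaps between consecutive values (wrapping around): 15.4°, 328.6°, 16.0°.
Largest gap = 328.6° ⇒ minimal covering band is its complement: 360° − 328.6° = 31.4°.
Band runs from +166.7° eastward to -161.9°, crossing the antimeridian.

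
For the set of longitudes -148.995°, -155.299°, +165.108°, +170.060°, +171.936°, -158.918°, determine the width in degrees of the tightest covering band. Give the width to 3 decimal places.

45.897°

Sort the longitudes: -158.918°, -155.299°, -148.995°, +165.108°, +170.060°, +171.936°.
Eastward gaps between consecutive values (wrapping around): 3.619°, 6.304°, 314.103°, 4.952°, 1.876°, 29.146°.
Largest gap = 314.103° ⇒ minimal covering band is its complement: 360° − 314.103° = 45.897°.
Band runs from +165.108° eastward to -148.995°, crossing the antimeridian.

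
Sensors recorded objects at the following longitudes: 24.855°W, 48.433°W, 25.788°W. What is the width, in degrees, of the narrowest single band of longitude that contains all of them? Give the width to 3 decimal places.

Sort the longitudes: -48.433°, -25.788°, -24.855°.
Eastward gaps between consecutive values (wrapping around): 22.645°, 0.933°, 336.422°.
Largest gap = 336.422° ⇒ minimal covering band is its complement: 360° − 336.422° = 23.578°.
Band runs from -48.433° eastward to -24.855°.

23.578°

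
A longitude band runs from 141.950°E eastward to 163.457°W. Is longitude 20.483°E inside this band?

Band width going east from +141.950° to -163.457°: ((-163.457 − 141.950) mod 360) = 54.593°.
Offset of +20.483° east of the west edge: ((20.483 − 141.950) mod 360) = 238.533°.
238.533° > 54.593° ⇒ outside.

No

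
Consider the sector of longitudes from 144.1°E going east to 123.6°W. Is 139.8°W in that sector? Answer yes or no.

Band width going east from +144.1° to -123.6°: ((-123.6 − 144.1) mod 360) = 92.3°.
Offset of -139.8° east of the west edge: ((-139.8 − 144.1) mod 360) = 76.1°.
76.1° ≤ 92.3° ⇒ inside.

Yes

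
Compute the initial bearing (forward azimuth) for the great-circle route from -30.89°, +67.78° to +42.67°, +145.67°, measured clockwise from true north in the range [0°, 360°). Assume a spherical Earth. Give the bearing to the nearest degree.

47°

Δλ = 145.67 − 67.78 = 77.89°.
θ = atan2( sin Δλ · cos φ₂ , cos φ₁ · sin φ₂ − sin φ₁ · cos φ₂ · cos Δλ )
  = atan2(0.71891, 0.66083) = 47.410° → normalised to [0°, 360°): 47.410°.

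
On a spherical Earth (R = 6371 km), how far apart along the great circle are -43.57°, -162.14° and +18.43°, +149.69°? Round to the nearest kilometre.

Δλ = 149.69 − -162.14 = 311.83°; wrapped into (−180°, 180°]: -48.17°.
Δφ = 18.43 − -43.57 = 62.00°.
a = sin²(Δφ/2) + cos φ₁ · cos φ₂ · sin²(Δλ/2) = 0.379738.
c = 2·atan2(√a, √(1−a)) = 1.32789 rad → d = 6371·c ≈ 8459.99 km.

8460 km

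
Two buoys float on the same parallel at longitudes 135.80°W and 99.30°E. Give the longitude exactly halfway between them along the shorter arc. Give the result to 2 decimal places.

Signed shortest Δλ from -135.80° to +99.30° is -124.90°.
Midpoint longitude = -135.80° + (-124.90°)/2 = -135.80° − 62.45° = -198.25°.
Normalise into (−180°, 180°]: +161.75°.
(The naïve average (-135.80 + +99.30)/2 = -18.25° is on the wrong side of the globe.)

161.75°E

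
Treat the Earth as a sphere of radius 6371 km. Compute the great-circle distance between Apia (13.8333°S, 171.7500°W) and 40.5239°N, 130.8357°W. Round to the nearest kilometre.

Δλ = -130.8357 − -171.7500 = 40.9143°.
Δφ = 40.5239 − -13.8333 = 54.3572°.
a = sin²(Δφ/2) + cos φ₁ · cos φ₂ · sin²(Δλ/2) = 0.298796.
c = 2·atan2(√a, √(1−a)) = 1.15665 rad → d = 6371·c ≈ 7369.02 km.

7369 km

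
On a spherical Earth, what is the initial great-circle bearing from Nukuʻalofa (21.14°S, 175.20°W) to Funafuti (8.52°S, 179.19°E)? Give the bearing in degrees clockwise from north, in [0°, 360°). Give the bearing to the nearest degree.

Δλ = 179.19 − -175.20 = 354.39°; wrapped into (−180°, 180°]: -5.61°.
θ = atan2( sin Δλ · cos φ₂ , cos φ₁ · sin φ₂ − sin φ₁ · cos φ₂ · cos Δλ )
  = atan2(-0.09668, 0.21678) = -24.036° → normalised to [0°, 360°): 335.964°.

336°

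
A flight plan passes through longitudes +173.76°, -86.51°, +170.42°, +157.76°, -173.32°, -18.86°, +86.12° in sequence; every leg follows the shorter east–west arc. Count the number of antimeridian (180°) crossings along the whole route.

Leg 1: +173.76° → -86.51°, shortest Δλ = 99.73° (east) — crosses 180°.
Leg 2: -86.51° → +170.42°, shortest Δλ = -103.07° (west) — crosses 180°.
Leg 3: +170.42° → +157.76°, shortest Δλ = -12.66° (west) — does not cross 180°.
Leg 4: +157.76° → -173.32°, shortest Δλ = 28.92° (east) — crosses 180°.
Leg 5: -173.32° → -18.86°, shortest Δλ = 154.46° (east) — does not cross 180°.
Leg 6: -18.86° → +86.12°, shortest Δλ = 104.98° (east) — does not cross 180°.
Total crossings: 3.

3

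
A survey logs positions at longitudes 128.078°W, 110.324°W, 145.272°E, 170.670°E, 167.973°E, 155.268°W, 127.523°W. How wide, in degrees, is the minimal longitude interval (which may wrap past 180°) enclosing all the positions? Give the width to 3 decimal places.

104.404°

Sort the longitudes: -155.268°, -128.078°, -127.523°, -110.324°, +145.272°, +167.973°, +170.670°.
Eastward gaps between consecutive values (wrapping around): 27.190°, 0.555°, 17.199°, 255.596°, 22.701°, 2.697°, 34.062°.
Largest gap = 255.596° ⇒ minimal covering band is its complement: 360° − 255.596° = 104.404°.
Band runs from +145.272° eastward to -110.324°, crossing the antimeridian.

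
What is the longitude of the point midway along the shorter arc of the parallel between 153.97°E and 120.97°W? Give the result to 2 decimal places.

Signed shortest Δλ from +153.97° to -120.97° is +85.06°.
Midpoint longitude = +153.97° + (+85.06°)/2 = +153.97° + 42.53° = +196.50°.
Normalise into (−180°, 180°]: -163.50°.
(The naïve average (+153.97 + -120.97)/2 = 16.5° is on the wrong side of the globe.)

163.50°W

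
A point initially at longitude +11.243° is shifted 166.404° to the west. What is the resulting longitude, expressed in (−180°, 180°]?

-155.161°

Start at +11.243°; shift −166.404° → -155.161°.
-155.161° already lies in (−180°, 180°].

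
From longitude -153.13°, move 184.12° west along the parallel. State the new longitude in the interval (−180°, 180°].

+22.75°

Start at -153.13°; shift −184.12° → -337.25°.
-337.25° lies outside (−180°, 180°]; add 360° → +22.75°.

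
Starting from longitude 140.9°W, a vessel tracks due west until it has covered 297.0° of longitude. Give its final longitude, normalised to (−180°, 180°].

77.9°W

Start at -140.9°; shift −297.0° → -437.9°.
-437.9° lies outside (−180°, 180°]; add 360° → -77.9°.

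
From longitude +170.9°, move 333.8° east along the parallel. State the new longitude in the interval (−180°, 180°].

+144.7°

Start at +170.9°; shift +333.8° → +504.7°.
+504.7° lies outside (−180°, 180°]; subtract 360° → +144.7°.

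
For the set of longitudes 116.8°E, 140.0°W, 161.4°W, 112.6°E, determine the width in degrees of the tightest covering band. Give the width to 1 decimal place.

107.4°

Sort the longitudes: -161.4°, -140.0°, +112.6°, +116.8°.
Eastward gaps between consecutive values (wrapping around): 21.4°, 252.6°, 4.2°, 81.8°.
Largest gap = 252.6° ⇒ minimal covering band is its complement: 360° − 252.6° = 107.4°.
Band runs from +112.6° eastward to -140.0°, crossing the antimeridian.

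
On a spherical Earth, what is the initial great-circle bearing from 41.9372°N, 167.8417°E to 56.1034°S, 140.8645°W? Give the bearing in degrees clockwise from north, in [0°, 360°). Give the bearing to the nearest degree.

153°

Δλ = -140.8645 − 167.8417 = -308.7062°; wrapped into (−180°, 180°]: 51.2938°.
θ = atan2( sin Δλ · cos φ₂ , cos φ₁ · sin φ₂ − sin φ₁ · cos φ₂ · cos Δλ )
  = atan2(0.43521, -0.85052) = 152.902° → normalised to [0°, 360°): 152.902°.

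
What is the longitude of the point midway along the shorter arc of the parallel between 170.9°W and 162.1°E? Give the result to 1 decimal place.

Signed shortest Δλ from -170.9° to +162.1° is -27.0°.
Midpoint longitude = -170.9° + (-27.0°)/2 = -170.9° − 13.5° = -184.4°.
Normalise into (−180°, 180°]: +175.6°.
(The naïve average (-170.9 + +162.1)/2 = -4.4° is on the wrong side of the globe.)

175.6°E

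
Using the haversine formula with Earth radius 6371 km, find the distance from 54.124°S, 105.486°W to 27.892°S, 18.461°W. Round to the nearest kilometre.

Δλ = -18.461 − -105.486 = 87.025°.
Δφ = -27.892 − -54.124 = 26.232°.
a = sin²(Δφ/2) + cos φ₁ · cos φ₂ · sin²(Δλ/2) = 0.297030.
c = 2·atan2(√a, √(1−a)) = 1.15279 rad → d = 6371·c ≈ 7344.42 km.

7344 km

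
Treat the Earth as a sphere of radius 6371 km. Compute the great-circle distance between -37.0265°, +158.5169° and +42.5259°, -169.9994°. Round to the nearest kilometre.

9403 km

Δλ = -169.9994 − 158.5169 = -328.5163°; wrapped into (−180°, 180°]: 31.4837°.
Δφ = 42.5259 − -37.0265 = 79.5524°.
a = sin²(Δφ/2) + cos φ₁ · cos φ₂ · sin²(Δλ/2) = 0.452639.
c = 2·atan2(√a, √(1−a)) = 1.47593 rad → d = 6371·c ≈ 9403.16 km.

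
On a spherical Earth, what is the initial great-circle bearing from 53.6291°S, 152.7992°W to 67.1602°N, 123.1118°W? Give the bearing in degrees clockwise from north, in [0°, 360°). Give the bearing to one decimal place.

13.2°

Δλ = -123.1118 − -152.7992 = 29.6874°.
θ = atan2( sin Δλ · cos φ₂ , cos φ₁ · sin φ₂ − sin φ₁ · cos φ₂ · cos Δλ )
  = atan2(0.19224, 0.81803) = 13.225° → normalised to [0°, 360°): 13.225°.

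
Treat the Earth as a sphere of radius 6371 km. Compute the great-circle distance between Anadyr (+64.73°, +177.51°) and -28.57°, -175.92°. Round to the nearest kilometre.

10390 km

Δλ = -175.92 − 177.51 = -353.43°; wrapped into (−180°, 180°]: 6.57°.
Δφ = -28.57 − 64.73 = -93.30°.
a = sin²(Δφ/2) + cos φ₁ · cos φ₂ · sin²(Δλ/2) = 0.530013.
c = 2·atan2(√a, √(1−a)) = 1.63086 rad → d = 6371·c ≈ 10390.20 km.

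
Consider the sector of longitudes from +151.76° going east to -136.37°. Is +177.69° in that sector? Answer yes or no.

Band width going east from +151.76° to -136.37°: ((-136.37 − 151.76) mod 360) = 71.87°.
Offset of +177.69° east of the west edge: ((177.69 − 151.76) mod 360) = 25.93°.
25.93° ≤ 71.87° ⇒ inside.

Yes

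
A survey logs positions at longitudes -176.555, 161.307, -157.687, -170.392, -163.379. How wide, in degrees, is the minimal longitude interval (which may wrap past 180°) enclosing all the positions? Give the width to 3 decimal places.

Sort the longitudes: -176.555°, -170.392°, -163.379°, -157.687°, +161.307°.
Eastward gaps between consecutive values (wrapping around): 6.163°, 7.013°, 5.692°, 318.994°, 22.138°.
Largest gap = 318.994° ⇒ minimal covering band is its complement: 360° − 318.994° = 41.006°.
Band runs from +161.307° eastward to -157.687°, crossing the antimeridian.

41.006°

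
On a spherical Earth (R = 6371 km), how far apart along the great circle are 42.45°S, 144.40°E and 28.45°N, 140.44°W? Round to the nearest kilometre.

Δλ = -140.44 − 144.40 = -284.84°; wrapped into (−180°, 180°]: 75.16°.
Δφ = 28.45 − -42.45 = 70.90°.
a = sin²(Δφ/2) + cos φ₁ · cos φ₂ · sin²(Δλ/2) = 0.577689.
c = 2·atan2(√a, √(1−a)) = 1.72681 rad → d = 6371·c ≈ 11001.49 km.

11001 km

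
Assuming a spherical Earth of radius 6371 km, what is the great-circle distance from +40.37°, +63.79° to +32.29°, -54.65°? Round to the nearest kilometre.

9757 km

Δλ = -54.65 − 63.79 = -118.44°.
Δφ = 32.29 − 40.37 = -8.08°.
a = sin²(Δφ/2) + cos φ₁ · cos φ₂ · sin²(Δλ/2) = 0.480354.
c = 2·atan2(√a, √(1−a)) = 1.53150 rad → d = 6371·c ≈ 9757.16 km.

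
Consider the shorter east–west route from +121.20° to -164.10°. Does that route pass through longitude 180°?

Yes

Naïve |-164.10 − 121.20| = 285.3° > 180°, so the shorter arc goes the other way round — across 180°.
Signed shortest Δλ = ((-164.10 − 121.20 + 180) mod 360) − 180 = 74.7°.
Going east by 74.7° from +121.20° passes through 180° before reaching -164.10°.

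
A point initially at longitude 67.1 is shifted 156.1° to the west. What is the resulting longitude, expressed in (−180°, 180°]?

-89.0°

Start at +67.1°; shift −156.1° → -89.0°.
-89.0° already lies in (−180°, 180°].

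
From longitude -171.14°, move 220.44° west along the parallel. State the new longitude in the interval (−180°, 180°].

Start at -171.14°; shift −220.44° → -391.58°.
-391.58° lies outside (−180°, 180°]; add 360° → -31.58°.

-31.58°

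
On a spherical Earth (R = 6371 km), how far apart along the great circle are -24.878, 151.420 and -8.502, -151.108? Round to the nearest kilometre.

6338 km

Δλ = -151.108 − 151.420 = -302.528°; wrapped into (−180°, 180°]: 57.472°.
Δφ = -8.502 − -24.878 = 16.376°.
a = sin²(Δφ/2) + cos φ₁ · cos φ₂ · sin²(Δλ/2) = 0.227675.
c = 2·atan2(√a, √(1−a)) = 0.99482 rad → d = 6371·c ≈ 6338.02 km.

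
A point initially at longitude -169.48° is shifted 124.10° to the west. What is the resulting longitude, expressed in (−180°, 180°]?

+66.42°

Start at -169.48°; shift −124.10° → -293.58°.
-293.58° lies outside (−180°, 180°]; add 360° → +66.42°.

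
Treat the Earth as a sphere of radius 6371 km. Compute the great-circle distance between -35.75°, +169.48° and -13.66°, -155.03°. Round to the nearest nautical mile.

2325 nmi

Δλ = -155.03 − 169.48 = -324.51°; wrapped into (−180°, 180°]: 35.49°.
Δφ = -13.66 − -35.75 = 22.09°.
a = sin²(Δφ/2) + cos φ₁ · cos φ₂ · sin²(Δλ/2) = 0.109959.
c = 2·atan2(√a, √(1−a)) = 0.67600 rad → d = 6371·c ≈ 4306.79 km ≈ 2325.48 nmi.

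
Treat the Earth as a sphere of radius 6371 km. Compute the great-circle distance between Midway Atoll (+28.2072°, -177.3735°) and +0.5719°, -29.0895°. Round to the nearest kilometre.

15362 km

Δλ = -29.0895 − -177.3735 = 148.2840°.
Δφ = 0.5719 − 28.2072 = -27.6353°.
a = sin²(Δφ/2) + cos φ₁ · cos φ₂ · sin²(Δλ/2) = 0.872444.
c = 2·atan2(√a, √(1−a)) = 2.41116 rad → d = 6371·c ≈ 15361.52 km.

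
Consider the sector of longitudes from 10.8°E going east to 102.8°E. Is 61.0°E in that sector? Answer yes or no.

Yes

Band width going east from +10.8° to +102.8°: ((102.8 − 10.8) mod 360) = 92.0°.
Offset of +61.0° east of the west edge: ((61.0 − 10.8) mod 360) = 50.2°.
50.2° ≤ 92.0° ⇒ inside.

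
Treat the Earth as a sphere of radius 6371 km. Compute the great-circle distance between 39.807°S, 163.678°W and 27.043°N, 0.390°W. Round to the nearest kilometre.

17919 km

Δλ = -0.390 − -163.678 = 163.288°.
Δφ = 27.043 − -39.807 = 66.850°.
a = sin²(Δφ/2) + cos φ₁ · cos φ₂ · sin²(Δλ/2) = 0.973194.
c = 2·atan2(√a, √(1−a)) = 2.81266 rad → d = 6371·c ≈ 17919.48 km.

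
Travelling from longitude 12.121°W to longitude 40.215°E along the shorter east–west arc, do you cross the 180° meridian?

No

Signed shortest Δλ = ((40.215 − -12.121 + 180) mod 360) − 180 = 52.336°.
Going east by 52.336° from -12.121° reaches +40.215° without touching 180°.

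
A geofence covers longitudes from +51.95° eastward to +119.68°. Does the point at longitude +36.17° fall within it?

No

Band width going east from +51.95° to +119.68°: ((119.68 − 51.95) mod 360) = 67.73°.
Offset of +36.17° east of the west edge: ((36.17 − 51.95) mod 360) = 344.22°.
344.22° > 67.73° ⇒ outside.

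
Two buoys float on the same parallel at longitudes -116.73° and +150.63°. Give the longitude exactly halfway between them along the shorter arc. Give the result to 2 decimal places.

-163.05°

Signed shortest Δλ from -116.73° to +150.63° is -92.64°.
Midpoint longitude = -116.73° + (-92.64°)/2 = -116.73° − 46.32° = -163.05°.
(The naïve average (-116.73 + +150.63)/2 = 16.95° is on the wrong side of the globe.)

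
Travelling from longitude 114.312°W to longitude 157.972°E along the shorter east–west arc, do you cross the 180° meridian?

Naïve |157.972 − -114.312| = 272.284° > 180°, so the shorter arc goes the other way round — across 180°.
Signed shortest Δλ = ((157.972 − -114.312 + 180) mod 360) − 180 = -87.716°.
Going west by 87.716° from -114.312° passes through 180° before reaching +157.972°.

Yes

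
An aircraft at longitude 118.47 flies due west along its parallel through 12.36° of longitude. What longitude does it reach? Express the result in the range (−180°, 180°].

Start at +118.47°; shift −12.36° → +106.11°.
+106.11° already lies in (−180°, 180°].

+106.11°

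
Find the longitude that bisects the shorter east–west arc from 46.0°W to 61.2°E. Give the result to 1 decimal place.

Signed shortest Δλ from -46.0° to +61.2° is +107.2°.
Midpoint longitude = -46.0° + (+107.2°)/2 = -46.0° + 53.6° = +7.6°.

7.6°E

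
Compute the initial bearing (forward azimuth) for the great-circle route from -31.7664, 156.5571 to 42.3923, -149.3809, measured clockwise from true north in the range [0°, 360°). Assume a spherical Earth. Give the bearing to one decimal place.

Δλ = -149.3809 − 156.5571 = -305.9380°; wrapped into (−180°, 180°]: 54.0620°.
θ = atan2( sin Δλ · cos φ₂ , cos φ₁ · sin φ₂ − sin φ₁ · cos φ₂ · cos Δλ )
  = atan2(0.59797, 0.80141) = 36.728° → normalised to [0°, 360°): 36.728°.

36.7°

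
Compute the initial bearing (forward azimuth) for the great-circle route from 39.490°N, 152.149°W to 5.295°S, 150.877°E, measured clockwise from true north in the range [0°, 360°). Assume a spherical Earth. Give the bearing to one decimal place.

243.5°

Δλ = 150.877 − -152.149 = 303.026°; wrapped into (−180°, 180°]: -56.974°.
θ = atan2( sin Δλ · cos φ₂ , cos φ₁ · sin φ₂ − sin φ₁ · cos φ₂ · cos Δλ )
  = atan2(-0.83485, -0.41634) = -116.506° → normalised to [0°, 360°): 243.494°.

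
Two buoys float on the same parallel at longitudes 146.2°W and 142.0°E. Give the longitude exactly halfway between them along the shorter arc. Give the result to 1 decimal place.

Signed shortest Δλ from -146.2° to +142.0° is -71.8°.
Midpoint longitude = -146.2° + (-71.8°)/2 = -146.2° − 35.9° = -182.1°.
Normalise into (−180°, 180°]: +177.9°.
(The naïve average (-146.2 + +142.0)/2 = -2.1° is on the wrong side of the globe.)

177.9°E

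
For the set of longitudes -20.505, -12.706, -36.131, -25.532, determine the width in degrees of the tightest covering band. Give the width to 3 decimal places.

23.425°

Sort the longitudes: -36.131°, -25.532°, -20.505°, -12.706°.
Eastward gaps between consecutive values (wrapping around): 10.599°, 5.027°, 7.799°, 336.575°.
Largest gap = 336.575° ⇒ minimal covering band is its complement: 360° − 336.575° = 23.425°.
Band runs from -36.131° eastward to -12.706°.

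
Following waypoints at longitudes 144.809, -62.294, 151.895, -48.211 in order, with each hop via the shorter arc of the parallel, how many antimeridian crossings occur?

3

Leg 1: +144.809° → -62.294°, shortest Δλ = 152.897° (east) — crosses 180°.
Leg 2: -62.294° → +151.895°, shortest Δλ = -145.811° (west) — crosses 180°.
Leg 3: +151.895° → -48.211°, shortest Δλ = 159.894° (east) — crosses 180°.
Total crossings: 3.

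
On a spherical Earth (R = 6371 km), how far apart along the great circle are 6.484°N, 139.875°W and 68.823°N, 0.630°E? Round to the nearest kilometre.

Δλ = 0.630 − -139.875 = 140.505°.
Δφ = 68.823 − 6.484 = 62.339°.
a = sin²(Δφ/2) + cos φ₁ · cos φ₂ · sin²(Δλ/2) = 0.585843.
c = 2·atan2(√a, √(1−a)) = 1.74334 rad → d = 6371·c ≈ 11106.81 km.

11107 km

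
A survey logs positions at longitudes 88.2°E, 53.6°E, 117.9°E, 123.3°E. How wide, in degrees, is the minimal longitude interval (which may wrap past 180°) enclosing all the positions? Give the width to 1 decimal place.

69.7°

Sort the longitudes: +53.6°, +88.2°, +117.9°, +123.3°.
Eastward gaps between consecutive values (wrapping around): 34.6°, 29.7°, 5.4°, 290.3°.
Largest gap = 290.3° ⇒ minimal covering band is its complement: 360° − 290.3° = 69.7°.
Band runs from +53.6° eastward to +123.3°.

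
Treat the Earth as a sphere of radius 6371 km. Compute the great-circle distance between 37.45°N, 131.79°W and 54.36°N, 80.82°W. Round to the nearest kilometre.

4252 km

Δλ = -80.82 − -131.79 = 50.97°.
Δφ = 54.36 − 37.45 = 16.91°.
a = sin²(Δφ/2) + cos φ₁ · cos φ₂ · sin²(Δλ/2) = 0.107261.
c = 2·atan2(√a, √(1−a)) = 0.66733 rad → d = 6371·c ≈ 4251.54 km.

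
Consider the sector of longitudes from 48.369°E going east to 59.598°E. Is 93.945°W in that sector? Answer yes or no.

Band width going east from +48.369° to +59.598°: ((59.598 − 48.369) mod 360) = 11.229°.
Offset of -93.945° east of the west edge: ((-93.945 − 48.369) mod 360) = 217.686°.
217.686° > 11.229° ⇒ outside.

No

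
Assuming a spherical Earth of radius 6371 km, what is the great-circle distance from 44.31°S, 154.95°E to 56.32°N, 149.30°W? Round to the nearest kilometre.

12340 km

Δλ = -149.30 − 154.95 = -304.25°; wrapped into (−180°, 180°]: 55.75°.
Δφ = 56.32 − -44.31 = 100.63°.
a = sin²(Δφ/2) + cos φ₁ · cos φ₂ · sin²(Δλ/2) = 0.678977.
c = 2·atan2(√a, √(1−a)) = 1.93687 rad → d = 6371·c ≈ 12339.82 km.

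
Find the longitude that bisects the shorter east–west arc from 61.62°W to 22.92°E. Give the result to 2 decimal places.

19.35°W

Signed shortest Δλ from -61.62° to +22.92° is +84.54°.
Midpoint longitude = -61.62° + (+84.54°)/2 = -61.62° + 42.27° = -19.35°.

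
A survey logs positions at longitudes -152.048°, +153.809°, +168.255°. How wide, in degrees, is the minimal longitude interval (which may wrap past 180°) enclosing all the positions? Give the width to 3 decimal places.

54.143°

Sort the longitudes: -152.048°, +153.809°, +168.255°.
Eastward gaps between consecutive values (wrapping around): 305.857°, 14.446°, 39.697°.
Largest gap = 305.857° ⇒ minimal covering band is its complement: 360° − 305.857° = 54.143°.
Band runs from +153.809° eastward to -152.048°, crossing the antimeridian.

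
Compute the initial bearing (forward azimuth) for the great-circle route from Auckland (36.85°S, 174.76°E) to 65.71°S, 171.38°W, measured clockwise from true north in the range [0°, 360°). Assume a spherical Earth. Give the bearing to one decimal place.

Δλ = -171.38 − 174.76 = -346.14°; wrapped into (−180°, 180°]: 13.86°.
θ = atan2( sin Δλ · cos φ₂ , cos φ₁ · sin φ₂ − sin φ₁ · cos φ₂ · cos Δλ )
  = atan2(0.09854, -0.48985) = 168.626° → normalised to [0°, 360°): 168.626°.

168.6°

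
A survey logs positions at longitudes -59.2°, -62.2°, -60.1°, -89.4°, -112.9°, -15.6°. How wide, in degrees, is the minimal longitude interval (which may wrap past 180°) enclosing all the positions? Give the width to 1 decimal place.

Sort the longitudes: -112.9°, -89.4°, -62.2°, -60.1°, -59.2°, -15.6°.
Eastward gaps between consecutive values (wrapping around): 23.5°, 27.2°, 2.1°, 0.9°, 43.6°, 262.7°.
Largest gap = 262.7° ⇒ minimal covering band is its complement: 360° − 262.7° = 97.3°.
Band runs from -112.9° eastward to -15.6°.

97.3°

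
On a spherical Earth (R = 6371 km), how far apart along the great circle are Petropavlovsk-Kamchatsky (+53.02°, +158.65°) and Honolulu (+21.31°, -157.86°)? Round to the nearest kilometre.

Δλ = -157.86 − 158.65 = -316.51°; wrapped into (−180°, 180°]: 43.49°.
Δφ = 21.31 − 53.02 = -31.71°.
a = sin²(Δφ/2) + cos φ₁ · cos φ₂ · sin²(Δλ/2) = 0.151558.
c = 2·atan2(√a, √(1−a)) = 0.79975 rad → d = 6371·c ≈ 5095.22 km.

5095 km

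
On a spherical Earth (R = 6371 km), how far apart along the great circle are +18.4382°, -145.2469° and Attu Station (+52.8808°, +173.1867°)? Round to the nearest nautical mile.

Δλ = 173.1867 − -145.2469 = 318.4336°; wrapped into (−180°, 180°]: -41.5664°.
Δφ = 52.8808 − 18.4382 = 34.4426°.
a = sin²(Δφ/2) + cos φ₁ · cos φ₂ · sin²(Δλ/2) = 0.159734.
c = 2·atan2(√a, √(1−a)) = 0.82231 rad → d = 6371·c ≈ 5238.93 km ≈ 2828.79 nmi.

2829 nmi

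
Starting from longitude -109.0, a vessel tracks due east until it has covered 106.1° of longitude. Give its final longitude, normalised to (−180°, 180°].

-2.9°

Start at -109.0°; shift +106.1° → -2.9°.
-2.9° already lies in (−180°, 180°].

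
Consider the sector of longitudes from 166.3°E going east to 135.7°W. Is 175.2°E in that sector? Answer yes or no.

Band width going east from +166.3° to -135.7°: ((-135.7 − 166.3) mod 360) = 58.0°.
Offset of +175.2° east of the west edge: ((175.2 − 166.3) mod 360) = 8.9°.
8.9° ≤ 58.0° ⇒ inside.

Yes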